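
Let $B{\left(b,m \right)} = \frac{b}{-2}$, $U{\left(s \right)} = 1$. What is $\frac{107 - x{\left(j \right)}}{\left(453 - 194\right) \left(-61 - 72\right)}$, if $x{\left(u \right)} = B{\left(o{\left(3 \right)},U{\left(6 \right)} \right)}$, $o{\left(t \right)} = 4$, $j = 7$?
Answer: $- \frac{109}{34447} \approx -0.0031643$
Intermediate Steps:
$B{\left(b,m \right)} = - \frac{b}{2}$ ($B{\left(b,m \right)} = b \left(- \frac{1}{2}\right) = - \frac{b}{2}$)
$x{\left(u \right)} = -2$ ($x{\left(u \right)} = \left(- \frac{1}{2}\right) 4 = -2$)
$\frac{107 - x{\left(j \right)}}{\left(453 - 194\right) \left(-61 - 72\right)} = \frac{107 - -2}{\left(453 - 194\right) \left(-61 - 72\right)} = \frac{107 + 2}{259 \left(-133\right)} = \frac{109}{-34447} = 109 \left(- \frac{1}{34447}\right) = - \frac{109}{34447}$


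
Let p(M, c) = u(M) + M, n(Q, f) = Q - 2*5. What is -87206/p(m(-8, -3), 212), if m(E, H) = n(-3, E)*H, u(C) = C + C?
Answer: -87206/117 ≈ -745.35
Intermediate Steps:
u(C) = 2*C
n(Q, f) = -10 + Q (n(Q, f) = Q - 10 = -10 + Q)
m(E, H) = -13*H (m(E, H) = (-10 - 3)*H = -13*H)
p(M, c) = 3*M (p(M, c) = 2*M + M = 3*M)
-87206/p(m(-8, -3), 212) = -87206/(3*(-13*(-3))) = -87206/(3*39) = -87206/117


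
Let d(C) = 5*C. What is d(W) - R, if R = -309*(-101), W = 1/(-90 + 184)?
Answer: -2933641/94 ≈ -31209.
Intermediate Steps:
W = 1/94 ≈ 0.010638
R = 31209
d(W) - R = 5*(1/94) - 1*31209 = 5/94 - 31209 = -2933641/94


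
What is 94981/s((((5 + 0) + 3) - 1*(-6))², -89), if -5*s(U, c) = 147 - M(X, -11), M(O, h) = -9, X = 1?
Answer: -474905/156 ≈ -3044.3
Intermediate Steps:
s(U, c) = -156/5 (s(U, c) = -(147 - 1*(-9))/5 = -(147 + 9)/5 = -⅕*156 = -156/5)
94981/s((((5 + 0) + 3) - 1*(-6))², -89) = 94981/(-156/5) = 94981*(-5/156) = -474905/156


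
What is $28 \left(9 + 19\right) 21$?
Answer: $16464$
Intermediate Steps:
$28 \left(9 + 19\right) 21 = 28 \cdot 28 \cdot 21 = 784 \cdot 21 = 16464$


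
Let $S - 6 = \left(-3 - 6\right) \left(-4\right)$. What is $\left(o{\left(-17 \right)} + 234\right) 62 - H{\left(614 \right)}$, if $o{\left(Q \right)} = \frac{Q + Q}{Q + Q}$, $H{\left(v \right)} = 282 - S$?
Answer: $14330$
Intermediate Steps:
$S = 42$ ($S = 6 + \left(-3 - 6\right) \left(-4\right) = 6 - -36 = 6 + 36 = 42$)
$H{\left(v \right)} = 240$ ($H{\left(v \right)} = 282 - 42 = 240$)
$o{\left(Q \right)} = 1$ ($o{\left(Q \right)} = \frac{2 Q}{2 Q} = 2 Q \frac{1}{2 Q} = 1$)
$\left(o{\left(-17 \right)} + 234\right) 62 - H{\left(614 \right)} = \left(1 + 234\right) 62 - 240 = 235 \cdot 62 - 240 = 14570 - 240 = 14330$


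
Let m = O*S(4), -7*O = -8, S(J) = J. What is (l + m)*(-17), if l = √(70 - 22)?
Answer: -544/7 - 68*√3 ≈ -195.49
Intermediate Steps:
l = 4*√3 (l = √48 = 4*√3 ≈ 6.9282)
O = 8/7 (O = -⅐*(-8) = 8/7 ≈ 1.1429)
m = 32/7 (m = (8/7)*4 = 32/7 ≈ 4.5714)
(l + m)*(-17) = (4*√3 + 32/7)*(-17) = (32/7 + 4*√3)*(-17) = -544/7 - 68*√3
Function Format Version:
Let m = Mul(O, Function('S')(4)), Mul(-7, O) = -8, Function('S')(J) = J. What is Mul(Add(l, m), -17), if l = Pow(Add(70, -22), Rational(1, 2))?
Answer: Add(Rational(-544, 7), Mul(-68, Pow(3, Rational(1, 2)))) ≈ -195.49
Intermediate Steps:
l = Mul(4, Pow(3, Rational(1, 2))) (l = Pow(48, Rational(1, 2)) = Mul(4, Pow(3, Rational(1, 2))) ≈ 6.9282)
O = Rational(8, 7) (O = Mul(Rational(-1, 7), -8) = Rational(8, 7) ≈ 1.1429)
m = Rational(32, 7) (m = Mul(Rational(8, 7), 4) = Rational(32, 7) ≈ 4.5714)
Mul(Add(l, m), -17) = Mul(Add(Mul(4, Pow(3, Rational(1, 2))), Rational(32, 7)), -17) = Mul(Add(Rational(32, 7), Mul(4, Pow(3, Rational(1, 2)))), -17) = Add(Rational(-544, 7), Mul(-68, Pow(3, Rational(1, 2))))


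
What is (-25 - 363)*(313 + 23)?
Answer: -130368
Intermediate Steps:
(-25 - 363)*(313 + 23) = -388*336 = -130368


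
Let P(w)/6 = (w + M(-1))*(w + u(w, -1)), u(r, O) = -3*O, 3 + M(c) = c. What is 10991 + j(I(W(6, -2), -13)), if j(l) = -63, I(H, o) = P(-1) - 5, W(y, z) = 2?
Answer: 10928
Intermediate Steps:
M(c) = -3 + c
P(w) = 6*(-4 + w)*(3 + w) (P(w) = 6*((w + (-3 - 1))*(w - 3*(-1))) = 6*((w - 4)*(w + 3)) = 6*((-4 + w)*(3 + w)) = 6*(-4 + w)*(3 + w))
I(H, o) = -65 (I(H, o) = (-72 - 6*(-1) + 6*(-1)²) - 5 = (-72 + 6 + 6*1) - 5 = (-72 + 6 + 6) - 5 = -60 - 5 = -65)
10991 + j(I(W(6, -2), -13)) = 10991 - 63 = 10928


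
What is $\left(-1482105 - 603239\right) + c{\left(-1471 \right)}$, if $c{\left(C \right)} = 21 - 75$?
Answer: $-2085398$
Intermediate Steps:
$c{\left(C \right)} = -54$ ($c{\left(C \right)} = 21 - 75 = -54$)
$\left(-1482105 - 603239\right) + c{\left(-1471 \right)} = \left(-1482105 - 603239\right) - 54 = -2085344 - 54 = -2085398$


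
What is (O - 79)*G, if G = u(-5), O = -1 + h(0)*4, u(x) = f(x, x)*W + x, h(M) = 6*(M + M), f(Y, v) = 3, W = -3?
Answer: 1120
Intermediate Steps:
h(M) = 12*M (h(M) = 6*(2*M) = 12*M)
u(x) = -9 + x (u(x) = 3*(-3) + x = -9 + x)
O = -1 (O = -1 + (12*0)*4 = -1 + 0*4 = -1 + 0 = -1)
G = -14 (G = -9 - 5 = -14)
(O - 79)*G = (-1 - 79)*(-14) = -80*(-14) = 1120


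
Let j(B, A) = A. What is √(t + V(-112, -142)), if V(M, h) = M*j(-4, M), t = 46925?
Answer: √59469 ≈ 243.86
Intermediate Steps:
V(M, h) = M² (V(M, h) = M*M = M²)
√(t + V(-112, -142)) = √(46925 + (-112)²) = √(46925 + 12544) = √59469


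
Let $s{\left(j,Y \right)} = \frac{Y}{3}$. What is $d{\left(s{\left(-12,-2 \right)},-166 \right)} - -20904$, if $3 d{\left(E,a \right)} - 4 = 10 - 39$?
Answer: $\frac{62687}{3} \approx 20896.0$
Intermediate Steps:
$s{\left(j,Y \right)} = \frac{Y}{3}$ ($s{\left(j,Y \right)} = Y \frac{1}{3} = \frac{Y}{3}$)
$d{\left(E,a \right)} = - \frac{25}{3}$ ($d{\left(E,a \right)} = \frac{4}{3} + \frac{10 - 39}{3} = \frac{4}{3} + \frac{1}{3} \left(-29\right) = \frac{4}{3} - \frac{29}{3} = - \frac{25}{3}$)
$d{\left(s{\left(-12,-2 \right)},-166 \right)} - -20904 = - \frac{25}{3} - -20904 = - \frac{25}{3} + 20904 = \frac{62687}{3}$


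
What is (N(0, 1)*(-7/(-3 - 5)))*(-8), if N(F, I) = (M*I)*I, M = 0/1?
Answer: 0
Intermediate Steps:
M = 0 (M = 0*1 = 0)
N(F, I) = 0 (N(F, I) = (0*I)*I = 0*I = 0)
(N(0, 1)*(-7/(-3 - 5)))*(-8) = (0*(-7/(-3 - 5)))*(-8) = (0*(-7/(-8)))*(-8) = (0*(-7*(-⅛)))*(-8) = (0*(7/8))*(-8) = 0*(-8) = 0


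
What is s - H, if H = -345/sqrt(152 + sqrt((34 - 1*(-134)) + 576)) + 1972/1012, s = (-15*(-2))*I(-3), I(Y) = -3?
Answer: -23263/253 + 345*sqrt(2)/(2*sqrt(76 + sqrt(186))) ≈ -66.182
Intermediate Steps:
s = -90 (s = -15*(-2)*(-3) = 30*(-3) = -90)
H = 493/253 - 345/sqrt(152 + 2*sqrt(186)) (H = -345/sqrt(152 + sqrt((34 + 134) + 576)) + 1972*(1/1012) = -345/sqrt(152 + sqrt(168 + 576)) + 493/253 = -345/sqrt(152 + sqrt(744)) + 493/253 = -345/sqrt(152 + 2*sqrt(186)) + 493/253 = 493/253 - 345/sqrt(152 + 2*sqrt(186)) ≈ -23.818)
s - H = -90 - (493/253 - 345*sqrt(2)/(2*sqrt(76 + sqrt(186)))) = -90 + (-493/253 + 345*sqrt(2)/(2*sqrt(76 + sqrt(186)))) = -23263/253 + 345*sqrt(2)/(2*sqrt(76 + sqrt(186)))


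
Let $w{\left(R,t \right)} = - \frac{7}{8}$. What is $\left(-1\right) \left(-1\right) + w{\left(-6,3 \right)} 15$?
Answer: $- \frac{97}{8} \approx -12.125$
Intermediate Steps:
$w{\left(R,t \right)} = - \frac{7}{8}$ ($w{\left(R,t \right)} = \left(-7\right) \frac{1}{8} = - \frac{7}{8}$)
$\left(-1\right) \left(-1\right) + w{\left(-6,3 \right)} 15 = \left(-1\right) \left(-1\right) - \frac{105}{8} = 1 - \frac{105}{8} = - \frac{97}{8}$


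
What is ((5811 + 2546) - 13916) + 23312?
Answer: 17753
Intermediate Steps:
((5811 + 2546) - 13916) + 23312 = (8357 - 13916) + 23312 = -5559 + 23312 = 17753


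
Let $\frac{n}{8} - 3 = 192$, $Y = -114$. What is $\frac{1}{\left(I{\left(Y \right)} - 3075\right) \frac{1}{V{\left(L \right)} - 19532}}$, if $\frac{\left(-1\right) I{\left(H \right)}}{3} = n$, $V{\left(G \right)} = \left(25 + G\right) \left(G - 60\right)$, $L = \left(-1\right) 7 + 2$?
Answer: $\frac{6944}{2585} \approx 2.6863$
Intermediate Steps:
$n = 1560$ ($n = 24 + 8 \cdot 192 = 24 + 1536 = 1560$)
$L = -5$ ($L = -7 + 2 = -5$)
$V{\left(G \right)} = \left(-60 + G\right) \left(25 + G\right)$ ($V{\left(G \right)} = \left(25 + G\right) \left(-60 + G\right) = \left(-60 + G\right) \left(25 + G\right)$)
$I{\left(H \right)} = -4680$ ($I{\left(H \right)} = \left(-3\right) 1560 = -4680$)
$\frac{1}{\left(I{\left(Y \right)} - 3075\right) \frac{1}{V{\left(L \right)} - 19532}} = \frac{1}{\left(-4680 - 3075\right) \frac{1}{\left(-1500 + \left(-5\right)^{2} - -175\right) - 19532}} = \frac{1}{\left(-7755\right) \frac{1}{\left(-1500 + 25 + 175\right) - 19532}} = \frac{1}{\left(-7755\right) \frac{1}{-1300 - 19532}} = \frac{1}{\left(-7755\right) \frac{1}{-20832}} = \frac{1}{\left(-7755\right) \left(- \frac{1}{20832}\right)} = \frac{1}{\frac{2585}{6944}} = \frac{6944}{2585}$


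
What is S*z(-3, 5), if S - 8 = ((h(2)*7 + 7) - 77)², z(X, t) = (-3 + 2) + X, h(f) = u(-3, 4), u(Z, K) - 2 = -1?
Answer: -15908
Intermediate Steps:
u(Z, K) = 1 (u(Z, K) = 2 - 1 = 1)
h(f) = 1
z(X, t) = -1 + X
S = 3977 (S = 8 + ((1*7 + 7) - 77)² = 8 + ((7 + 7) - 77)² = 8 + (14 - 77)² = 8 + (-63)² = 8 + 3969 = 3977)
S*z(-3, 5) = 3977*(-1 - 3) = 3977*(-4) = -15908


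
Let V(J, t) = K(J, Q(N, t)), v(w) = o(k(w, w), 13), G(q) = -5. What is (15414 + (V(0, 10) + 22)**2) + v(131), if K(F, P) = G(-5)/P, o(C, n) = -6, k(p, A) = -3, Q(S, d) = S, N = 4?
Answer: 253417/16 ≈ 15839.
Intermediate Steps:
v(w) = -6
K(F, P) = -5/P
V(J, t) = -5/4
(15414 + (V(0, 10) + 22)**2) + v(131) = (15414 + (-5/4 + 22)**2) - 6 = (15414 + (83/4)**2) - 6 = (15414 + 6889/16) - 6 = 253513/16 - 6 = 253417/16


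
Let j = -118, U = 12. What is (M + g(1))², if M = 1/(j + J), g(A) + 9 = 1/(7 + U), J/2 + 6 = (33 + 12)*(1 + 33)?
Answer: 248084682561/3099148900 ≈ 80.049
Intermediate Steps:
J = 3048 (J = -12 + 2*((33 + 12)*(1 + 33)) = -12 + 2*(45*34) = -12 + 2*1530 = -12 + 3060 = 3048)
g(A) = -170/19 (g(A) = -9 + 1/(7 + 12) = -9 + 1/19 = -170/19)
M = 1/2930 (M = 1/(-118 + 3048) = 1/2930 ≈ 0.00034130)
(M + g(1))² = (1/2930 - 170/19)² = (-498081/55670)² = 248084682561/3099148900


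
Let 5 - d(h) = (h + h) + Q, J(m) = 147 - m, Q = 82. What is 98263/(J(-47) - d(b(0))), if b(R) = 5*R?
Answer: 98263/271 ≈ 362.59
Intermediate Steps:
d(h) = -77 - 2*h (d(h) = 5 - ((h + h) + 82) = 5 - (2*h + 82) = 5 - (82 + 2*h) = 5 + (-82 - 2*h) = -77 - 2*h)
98263/(J(-47) - d(b(0))) = 98263/((147 - 1*(-47)) - (-77 - 10*0)) = 98263/((147 + 47) - (-77 - 2*0)) = 98263/(194 - (-77 + 0)) = 98263/(194 - 1*(-77)) = 98263/(194 + 77) = 98263/271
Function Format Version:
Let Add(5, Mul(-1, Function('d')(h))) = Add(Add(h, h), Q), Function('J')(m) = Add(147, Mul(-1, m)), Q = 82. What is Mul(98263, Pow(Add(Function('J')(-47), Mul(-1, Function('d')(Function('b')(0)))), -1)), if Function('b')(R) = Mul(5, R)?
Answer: Rational(98263, 271) ≈ 362.59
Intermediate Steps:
Function('d')(h) = Add(-77, Mul(-2, h)) (Function('d')(h) = Add(5, Mul(-1, Add(Add(h, h), 82))) = Add(5, Mul(-1, Add(Mul(2, h), 82))) = Add(5, Mul(-1, Add(82, Mul(2, h)))) = Add(5, Add(-82, Mul(-2, h))) = Add(-77, Mul(-2, h)))
Mul(98263, Pow(Add(Function('J')(-47), Mul(-1, Function('d')(Function('b')(0)))), -1)) = Mul(98263, Pow(Add(Add(147, Mul(-1, -47)), Mul(-1, Add(-77, Mul(-2, Mul(5, 0))))), -1)) = Mul(98263, Pow(Add(Add(147, 47), Mul(-1, Add(-77, Mul(-2, 0)))), -1)) = Mul(98263, Pow(Add(194, Mul(-1, Add(-77, 0))), -1)) = Mul(98263, Pow(Add(194, Mul(-1, -77)), -1)) = Mul(98263, Pow(Add(194, 77), -1)) = Mul(98263, Pow(271, -1)) = Mul(98263, Rational(1, 271)) = Rational(98263, 271)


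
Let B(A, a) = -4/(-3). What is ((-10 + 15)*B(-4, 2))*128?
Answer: 2560/3 ≈ 853.33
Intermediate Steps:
B(A, a) = 4/3 (B(A, a) = -4*(-⅓) = 4/3)
((-10 + 15)*B(-4, 2))*128 = ((-10 + 15)*(4/3))*128 = (5*(4/3))*128 = (20/3)*128 = 2560/3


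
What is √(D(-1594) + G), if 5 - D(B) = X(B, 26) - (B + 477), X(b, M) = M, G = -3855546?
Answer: 2*I*√964171 ≈ 1963.8*I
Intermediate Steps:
D(B) = 456 + B (D(B) = 5 - (26 - (B + 477)) = 5 - (26 - (477 + B)) = 5 - (26 + (-477 - B)) = 5 - (-451 - B) = 5 + (451 + B) = 456 + B)
√(D(-1594) + G) = √((456 - 1594) - 3855546) = √(-1138 - 3855546) = √(-3856684) = 2*I*√964171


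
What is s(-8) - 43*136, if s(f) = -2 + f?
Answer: -5858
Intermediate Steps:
s(-8) - 43*136 = (-2 - 8) - 43*136 = -10 - 5848 = -5858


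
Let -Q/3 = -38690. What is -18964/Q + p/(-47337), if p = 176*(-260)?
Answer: 245203574/305244755 ≈ 0.80330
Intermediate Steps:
Q = 116070 (Q = -3*(-38690) = 116070)
p = -45760
-18964/Q + p/(-47337) = -18964/116070 - 45760/(-47337) = -18964*1/116070 - 45760*(-1/47337) = -9482/58035 + 45760/47337 = 245203574/305244755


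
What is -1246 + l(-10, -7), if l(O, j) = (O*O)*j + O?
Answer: -1956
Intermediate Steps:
l(O, j) = O + j*O**2 (l(O, j) = O**2*j + O = j*O**2 + O = O + j*O**2)
-1246 + l(-10, -7) = -1246 - 10*(1 - 10*(-7)) = -1246 - 10*(1 + 70) = -1246 - 10*71 = -1246 - 710 = -1956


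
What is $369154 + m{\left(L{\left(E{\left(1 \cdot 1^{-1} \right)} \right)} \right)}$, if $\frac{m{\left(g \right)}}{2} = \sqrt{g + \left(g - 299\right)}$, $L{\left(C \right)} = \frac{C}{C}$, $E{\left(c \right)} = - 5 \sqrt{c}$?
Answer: $369154 + 6 i \sqrt{33} \approx 3.6915 \cdot 10^{5} + 34.467 i$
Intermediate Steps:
$L{\left(C \right)} = 1$
$m{\left(g \right)} = 2 \sqrt{-299 + 2 g}$ ($m{\left(g \right)} = 2 \sqrt{g + \left(g - 299\right)} = 2 \sqrt{g + \left(-299 + g\right)} = 2 \sqrt{-299 + 2 g}$)
$369154 + m{\left(L{\left(E{\left(1 \cdot 1^{-1} \right)} \right)} \right)} = 369154 + 2 \sqrt{-299 + 2 \cdot 1} = 369154 + 2 \sqrt{-299 + 2} = 369154 + 2 \sqrt{-297} = 369154 + 2 \cdot 3 i \sqrt{33} = 369154 + 6 i \sqrt{33}$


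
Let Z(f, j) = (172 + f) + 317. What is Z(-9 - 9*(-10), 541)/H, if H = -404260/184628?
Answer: -5261898/20213 ≈ -260.32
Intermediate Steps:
Z(f, j) = 489 + f
H = -101065/46157 (H = -404260*1/184628 = -101065/46157 ≈ -2.1896)
Z(-9 - 9*(-10), 541)/H = (489 + (-9 - 9*(-10)))/(-101065/46157) = (489 + (-9 + 90))*(-46157/101065) = (489 + 81)*(-46157/101065) = 570*(-46157/101065) = -5261898/20213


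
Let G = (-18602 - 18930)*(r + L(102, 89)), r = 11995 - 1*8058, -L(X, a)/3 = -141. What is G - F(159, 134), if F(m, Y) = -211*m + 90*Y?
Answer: -163618031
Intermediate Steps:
L(X, a) = 423 (L(X, a) = -3*(-141) = 423)
r = 3937 (r = 11995 - 8058 = 3937)
G = -163639520 (G = (-18602 - 18930)*(3937 + 423) = -37532*4360 = -163639520)
G - F(159, 134) = -163639520 - (-211*159 + 90*134) = -163639520 - (-33549 + 12060) = -163639520 - 1*(-21489) = -163639520 + 21489 = -163618031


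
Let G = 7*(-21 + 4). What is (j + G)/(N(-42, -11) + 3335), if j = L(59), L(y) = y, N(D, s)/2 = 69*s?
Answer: -60/1817 ≈ -0.033021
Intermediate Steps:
N(D, s) = 138*s (N(D, s) = 2*(69*s) = 138*s)
G = -119 (G = 7*(-17) = -119)
j = 59
(j + G)/(N(-42, -11) + 3335) = (59 - 119)/(138*(-11) + 3335) = -60/(-1518 + 3335) = -60/1817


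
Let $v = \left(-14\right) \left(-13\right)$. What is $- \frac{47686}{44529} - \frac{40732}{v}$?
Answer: $- \frac{911217040}{4052139} \approx -224.87$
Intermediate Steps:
$v = 182$
$- \frac{47686}{44529} - \frac{40732}{v} = - \frac{47686}{44529} - \frac{40732}{182} = \left(-47686\right) \frac{1}{44529} - \frac{20366}{91} = - \frac{47686}{44529} - \frac{20366}{91} = - \frac{911217040}{4052139}$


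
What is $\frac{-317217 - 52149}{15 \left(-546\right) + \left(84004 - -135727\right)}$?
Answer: $- \frac{369366}{211541} \approx -1.7461$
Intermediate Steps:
$\frac{-317217 - 52149}{15 \left(-546\right) + \left(84004 - -135727\right)} = \frac{-317217 - 52149}{-8190 + \left(84004 + 135727\right)} = - \frac{369366}{-8190 + 219731} = - \frac{369366}{211541}$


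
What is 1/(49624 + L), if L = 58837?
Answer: 1/108461 ≈ 9.2199e-6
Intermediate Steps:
1/(49624 + L) = 1/(49624 + 58837) = 1/108461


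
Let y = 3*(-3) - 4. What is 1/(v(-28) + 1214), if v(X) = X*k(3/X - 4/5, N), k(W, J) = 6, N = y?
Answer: 1/1046 ≈ 0.00095602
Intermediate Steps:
y = -13 (y = -9 - 4 = -13)
N = -13
v(X) = 6*X (v(X) = X*6 = 6*X)
1/(v(-28) + 1214) = 1/(6*(-28) + 1214) = 1/(-168 + 1214) = 1/1046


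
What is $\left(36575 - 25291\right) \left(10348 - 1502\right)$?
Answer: $99818264$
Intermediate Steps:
$\left(36575 - 25291\right) \left(10348 - 1502\right) = 11284 \cdot 8846 = 99818264$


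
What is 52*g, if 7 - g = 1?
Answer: 312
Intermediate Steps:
g = 6 (g = 7 - 1*1 = 7 - 1 = 6)
52*g = 52*6 = 312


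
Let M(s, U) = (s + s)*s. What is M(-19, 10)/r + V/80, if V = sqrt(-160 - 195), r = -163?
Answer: -722/163 + I*sqrt(355)/80 ≈ -4.4295 + 0.23552*I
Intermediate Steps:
M(s, U) = 2*s**2 (M(s, U) = (2*s)*s = 2*s**2)
V = I*sqrt(355) (V = sqrt(-355) = I*sqrt(355) ≈ 18.841*I)
M(-19, 10)/r + V/80 = (2*(-19)**2)/(-163) + (I*sqrt(355))/80 = (2*361)*(-1/163) + (I*sqrt(355))*(1/80) = 722*(-1/163) + I*sqrt(355)/80 = -722/163 + I*sqrt(355)/80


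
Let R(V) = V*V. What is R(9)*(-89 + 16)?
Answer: -5913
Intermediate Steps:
R(V) = V²
R(9)*(-89 + 16) = 9²*(-89 + 16) = 81*(-73) = -5913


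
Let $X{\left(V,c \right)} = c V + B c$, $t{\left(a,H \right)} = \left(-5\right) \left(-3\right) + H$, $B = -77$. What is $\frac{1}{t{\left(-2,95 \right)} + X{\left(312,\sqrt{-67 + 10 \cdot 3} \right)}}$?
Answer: $\frac{22}{411085} - \frac{47 i \sqrt{37}}{411085} \approx 5.3517 \cdot 10^{-5} - 0.00069545 i$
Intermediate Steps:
$t{\left(a,H \right)} = 15 + H$
$X{\left(V,c \right)} = - 77 c + V c$ ($X{\left(V,c \right)} = c V - 77 c = V c - 77 c = - 77 c + V c$)
$\frac{1}{t{\left(-2,95 \right)} + X{\left(312,\sqrt{-67 + 10 \cdot 3} \right)}} = \frac{1}{\left(15 + 95\right) + \sqrt{-67 + 10 \cdot 3} \left(-77 + 312\right)} = \frac{1}{110 + \sqrt{-67 + 30} \cdot 235} = \frac{1}{110 + \sqrt{-37} \cdot 235} = \frac{1}{110 + i \sqrt{37} \cdot 235} = \frac{1}{110 + 235 i \sqrt{37}}$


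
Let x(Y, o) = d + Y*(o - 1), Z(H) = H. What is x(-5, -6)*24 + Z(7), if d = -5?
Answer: 727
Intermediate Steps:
x(Y, o) = -5 + Y*(-1 + o) (x(Y, o) = -5 + Y*(o - 1) = -5 + Y*(-1 + o))
x(-5, -6)*24 + Z(7) = (-5 - 1*(-5) - 5*(-6))*24 + 7 = (-5 + 5 + 30)*24 + 7 = 30*24 + 7 = 720 + 7 = 727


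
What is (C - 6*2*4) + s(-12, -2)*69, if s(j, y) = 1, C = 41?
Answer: 62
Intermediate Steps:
(C - 6*2*4) + s(-12, -2)*69 = (41 - 6*2*4) + 1*69 = (41 - 12*4) + 69 = (41 - 1*48) + 69 = (41 - 48) + 69 = -7 + 69 = 62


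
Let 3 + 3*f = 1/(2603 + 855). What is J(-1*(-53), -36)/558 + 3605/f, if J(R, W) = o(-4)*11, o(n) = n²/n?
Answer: -10434345536/2894067 ≈ -3605.4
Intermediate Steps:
o(n) = n
f = -10373/10374 (f = -1 + 1/(3*(2603 + 855)) = -1 + (⅓)/3458 = -1 + (⅓)*(1/3458) = -1 + 1/10374 = -10373/10374 ≈ -0.99990)
J(R, W) = -44 (J(R, W) = -4*11 = -44)
J(-1*(-53), -36)/558 + 3605/f = -44/558 + 3605/(-10373/10374) = -44*1/558 + 3605*(-10374/10373) = -22/279 - 37398270/10373 = -10434345536/2894067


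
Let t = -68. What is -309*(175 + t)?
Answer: -33063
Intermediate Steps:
-309*(175 + t) = -309*(175 - 68) = -309*107 = -33063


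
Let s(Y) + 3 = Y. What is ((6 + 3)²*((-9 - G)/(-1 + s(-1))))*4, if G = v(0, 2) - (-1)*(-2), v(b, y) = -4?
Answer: 972/5 ≈ 194.40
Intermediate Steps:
s(Y) = -3 + Y
G = -6 (G = -4 - (-1)*(-2) = -4 - 1*2 = -4 - 2 = -6)
((6 + 3)²*((-9 - G)/(-1 + s(-1))))*4 = ((6 + 3)²*((-9 - 1*(-6))/(-1 + (-3 - 1))))*4 = (9²*((-9 + 6)/(-1 - 4)))*4 = (81*(-3/(-5)))*4 = (81*(-3*(-⅕)))*4 = (81*(⅗))*4 = (243/5)*4 = 972/5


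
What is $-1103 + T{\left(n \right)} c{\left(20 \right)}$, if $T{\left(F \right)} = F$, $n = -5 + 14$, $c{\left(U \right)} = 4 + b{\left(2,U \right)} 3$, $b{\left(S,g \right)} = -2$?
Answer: $-1121$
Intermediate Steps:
$c{\left(U \right)} = -2$ ($c{\left(U \right)} = 4 - 6 = -2$)
$n = 9$
$-1103 + T{\left(n \right)} c{\left(20 \right)} = -1103 + 9 \left(-2\right) = -1103 - 18 = -1121$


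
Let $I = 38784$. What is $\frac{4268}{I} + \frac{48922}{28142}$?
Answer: $\frac{252187613}{136432416} \approx 1.8484$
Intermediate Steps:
$\frac{4268}{I} + \frac{48922}{28142} = \frac{4268}{38784} + \frac{48922}{28142} = 4268 \cdot \frac{1}{38784} + 48922 \cdot \frac{1}{28142} = \frac{1067}{9696} + \frac{24461}{14071} = \frac{252187613}{136432416}$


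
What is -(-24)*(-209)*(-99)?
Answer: 496584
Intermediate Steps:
-(-24)*(-209)*(-99) = -24*209*(-99) = -5016*(-99) = 496584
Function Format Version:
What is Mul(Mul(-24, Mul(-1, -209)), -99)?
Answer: 496584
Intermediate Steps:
Mul(Mul(-24, Mul(-1, -209)), -99) = Mul(Mul(-24, 209), -99) = Mul(-5016, -99) = 496584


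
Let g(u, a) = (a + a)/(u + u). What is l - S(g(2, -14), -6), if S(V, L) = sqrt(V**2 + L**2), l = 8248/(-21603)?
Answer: -8248/21603 - sqrt(85) ≈ -9.6013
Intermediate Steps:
g(u, a) = a/u (g(u, a) = (2*a)/((2*u)) = (2*a)*(1/(2*u)) = a/u)
l = -8248/21603 (l = 8248*(-1/21603) = -8248/21603 ≈ -0.38180)
S(V, L) = sqrt(L**2 + V**2)
l - S(g(2, -14), -6) = -8248/21603 - sqrt((-6)**2 + (-14/2)**2) = -8248/21603 - sqrt(36 + (-14*1/2)**2) = -8248/21603 - sqrt(36 + (-7)**2) = -8248/21603 - sqrt(36 + 49) = -8248/21603 - sqrt(85)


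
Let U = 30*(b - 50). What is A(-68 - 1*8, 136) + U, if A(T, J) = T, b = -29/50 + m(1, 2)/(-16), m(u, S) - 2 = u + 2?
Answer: -64111/40 ≈ -1602.8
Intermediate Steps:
m(u, S) = 4 + u (m(u, S) = 2 + (u + 2) = 2 + (2 + u) = 4 + u)
b = -357/400 (b = -29/50 + (4 + 1)/(-16) = -29*1/50 + 5*(-1/16) = -29/50 - 5/16 = -357/400 ≈ -0.89250)
U = -61071/40 (U = 30*(-357/400 - 50) = 30*(-20357/400) = -61071/40 ≈ -1526.8)
A(-68 - 1*8, 136) + U = (-68 - 1*8) - 61071/40 = (-68 - 8) - 61071/40 = -76 - 61071/40 = -64111/40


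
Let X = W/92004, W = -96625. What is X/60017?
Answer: -96625/5521804068 ≈ -1.7499e-5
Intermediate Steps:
X = -96625/92004 ≈ -1.0502
X/60017 = -96625/92004/60017 = -96625/92004*1/60017 = -96625/5521804068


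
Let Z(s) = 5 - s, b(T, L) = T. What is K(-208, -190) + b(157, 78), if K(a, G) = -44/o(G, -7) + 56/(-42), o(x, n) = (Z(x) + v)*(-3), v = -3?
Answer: 22427/144 ≈ 155.74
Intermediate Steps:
o(x, n) = -6 + 3*x (o(x, n) = ((5 - x) - 3)*(-3) = (2 - x)*(-3) = -6 + 3*x)
K(a, G) = -4/3 - 44/(-6 + 3*G) (K(a, G) = -44/(-6 + 3*G) + 56/(-42) = -44/(-6 + 3*G) + 56*(-1/42) = -44/(-6 + 3*G) - 4/3 = -4/3 - 44/(-6 + 3*G))
K(-208, -190) + b(157, 78) = 4*(-9 - 1*(-190))/(3*(-2 - 190)) + 157 = (4/3)*(-9 + 190)/(-192) + 157 = (4/3)*(-1/192)*181 + 157 = -181/144 + 157 = 22427/144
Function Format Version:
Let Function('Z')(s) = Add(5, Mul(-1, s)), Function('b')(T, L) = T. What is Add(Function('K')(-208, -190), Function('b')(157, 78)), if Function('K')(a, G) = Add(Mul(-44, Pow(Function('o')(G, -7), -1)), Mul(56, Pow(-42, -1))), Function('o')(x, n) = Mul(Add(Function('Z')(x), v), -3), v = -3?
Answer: Rational(22427, 144) ≈ 155.74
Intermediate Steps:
Function('o')(x, n) = Add(-6, Mul(3, x)) (Function('o')(x, n) = Mul(Add(Add(5, Mul(-1, x)), -3), -3) = Mul(Add(2, Mul(-1, x)), -3) = Add(-6, Mul(3, x)))
Function('K')(a, G) = Add(Rational(-4, 3), Mul(-44, Pow(Add(-6, Mul(3, G)), -1))) (Function('K')(a, G) = Add(Mul(-44, Pow(Add(-6, Mul(3, G)), -1)), Mul(56, Pow(-42, -1))) = Add(Mul(-44, Pow(Add(-6, Mul(3, G)), -1)), Mul(56, Rational(-1, 42))) = Add(Mul(-44, Pow(Add(-6, Mul(3, G)), -1)), Rational(-4, 3)) = Add(Rational(-4, 3), Mul(-44, Pow(Add(-6, Mul(3, G)), -1))))
Add(Function('K')(-208, -190), Function('b')(157, 78)) = Add(Mul(Rational(4, 3), Pow(Add(-2, -190), -1), Add(-9, Mul(-1, -190))), 157) = Add(Mul(Rational(4, 3), Pow(-192, -1), Add(-9, 190)), 157) = Add(Mul(Rational(4, 3), Rational(-1, 192), 181), 157) = Add(Rational(-181, 144), 157) = Rational(22427, 144)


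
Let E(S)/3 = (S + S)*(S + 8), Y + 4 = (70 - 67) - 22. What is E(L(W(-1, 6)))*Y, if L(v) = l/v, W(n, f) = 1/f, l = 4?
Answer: -105984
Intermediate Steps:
W(n, f) = 1/f
L(v) = 4/v
Y = -23 (Y = -4 + ((70 - 67) - 22) = -4 + (3 - 22) = -4 - 19 = -23)
E(S) = 6*S*(8 + S) (E(S) = 3*((S + S)*(S + 8)) = 3*((2*S)*(8 + S)) = 3*(2*S*(8 + S)) = 6*S*(8 + S))
E(L(W(-1, 6)))*Y = (6*(4/(1/6))*(8 + 4/(1/6)))*(-23) = (6*(4/(⅙))*(8 + 4/(⅙)))*(-23) = (6*(4*6)*(8 + 4*6))*(-23) = (6*24*(8 + 24))*(-23) = (6*24*32)*(-23) = 4608*(-23) = -105984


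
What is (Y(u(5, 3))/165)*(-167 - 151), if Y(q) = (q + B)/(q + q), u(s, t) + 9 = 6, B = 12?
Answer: 159/55 ≈ 2.8909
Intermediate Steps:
u(s, t) = -3 (u(s, t) = -9 + 6 = -3)
Y(q) = (12 + q)/(2*q) (Y(q) = (q + 12)/(q + q) = (12 + q)/((2*q)) = (12 + q)*(1/(2*q)) = (12 + q)/(2*q))
(Y(u(5, 3))/165)*(-167 - 151) = (((½)*(12 - 3)/(-3))/165)*(-167 - 151) = (((½)*(-⅓)*9)*(1/165))*(-318) = -3/2*1/165*(-318) = -1/110*(-318) = 159/55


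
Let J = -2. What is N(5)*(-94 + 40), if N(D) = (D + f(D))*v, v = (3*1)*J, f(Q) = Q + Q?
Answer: 4860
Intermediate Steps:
f(Q) = 2*Q
v = -6 (v = (3*1)*(-2) = 3*(-2) = -6)
N(D) = -18*D (N(D) = (D + 2*D)*(-6) = (3*D)*(-6) = -18*D)
N(5)*(-94 + 40) = (-18*5)*(-94 + 40) = -90*(-54) = 4860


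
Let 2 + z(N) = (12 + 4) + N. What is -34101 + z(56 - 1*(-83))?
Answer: -33948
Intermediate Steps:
z(N) = 14 + N (z(N) = -2 + ((12 + 4) + N) = -2 + (16 + N) = 14 + N)
-34101 + z(56 - 1*(-83)) = -34101 + (14 + (56 - 1*(-83))) = -34101 + (14 + (56 + 83)) = -34101 + (14 + 139) = -34101 + 153 = -33948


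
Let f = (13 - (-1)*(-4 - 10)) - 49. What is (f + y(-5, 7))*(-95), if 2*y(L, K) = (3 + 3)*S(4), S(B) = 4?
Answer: 3610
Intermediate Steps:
y(L, K) = 12 (y(L, K) = ((3 + 3)*4)/2 = (6*4)/2 = (½)*24 = 12)
f = -50 (f = (13 - (-1)*(-14)) - 49 = (13 - 1*14) - 49 = (13 - 14) - 49 = -1 - 49 = -50)
(f + y(-5, 7))*(-95) = (-50 + 12)*(-95) = -38*(-95) = 3610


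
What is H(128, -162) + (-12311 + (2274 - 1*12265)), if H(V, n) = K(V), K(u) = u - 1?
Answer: -22175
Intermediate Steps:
K(u) = -1 + u
H(V, n) = -1 + V
H(128, -162) + (-12311 + (2274 - 1*12265)) = (-1 + 128) + (-12311 + (2274 - 1*12265)) = 127 + (-12311 + (2274 - 12265)) = 127 + (-12311 - 9991) = 127 - 22302 = -22175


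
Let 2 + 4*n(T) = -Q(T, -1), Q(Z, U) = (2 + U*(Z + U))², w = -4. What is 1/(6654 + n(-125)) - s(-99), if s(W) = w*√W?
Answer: 2/5115 + 12*I*√11 ≈ 0.00039101 + 39.799*I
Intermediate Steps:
Q(Z, U) = (2 + U*(U + Z))²
n(T) = -½ - (3 - T)²/4 (n(T) = -½ + (-(2 + (-1)² - T)²)/4 = -½ + (-(2 + 1 - T)²)/4 = -½ + (-(3 - T)²)/4 = -½ - (3 - T)²/4)
s(W) = -4*√W
1/(6654 + n(-125)) - s(-99) = 1/(6654 + (-½ - (-3 - 125)²/4)) - (-4)*√(-99) = 1/(6654 + (-½ - ¼*(-128)²)) - (-4)*3*I*√11 = 1/(6654 + (-½ - ¼*16384)) - (-12)*I*√11 = 1/(6654 + (-½ - 4096)) + 12*I*√11 = 1/(6654 - 8193/2) + 12*I*√11 = 1/(5115/2) + 12*I*√11 = 2/5115 + 12*I*√11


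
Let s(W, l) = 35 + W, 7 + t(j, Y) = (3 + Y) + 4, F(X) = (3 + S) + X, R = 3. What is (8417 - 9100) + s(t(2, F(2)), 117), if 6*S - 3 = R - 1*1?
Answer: -3853/6 ≈ -642.17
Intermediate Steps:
S = ⅚ (S = ½ + (3 - 1*1)/6 = ½ + (3 - 1)/6 = ½ + (⅙)*2 = ½ + ⅓ = ⅚ ≈ 0.83333)
F(X) = 23/6 + X (F(X) = (3 + ⅚) + X = 23/6 + X)
t(j, Y) = Y (t(j, Y) = -7 + ((3 + Y) + 4) = -7 + (7 + Y) = Y)
(8417 - 9100) + s(t(2, F(2)), 117) = (8417 - 9100) + (35 + (23/6 + 2)) = -683 + (35 + 35/6) = -683 + 245/6 = -3853/6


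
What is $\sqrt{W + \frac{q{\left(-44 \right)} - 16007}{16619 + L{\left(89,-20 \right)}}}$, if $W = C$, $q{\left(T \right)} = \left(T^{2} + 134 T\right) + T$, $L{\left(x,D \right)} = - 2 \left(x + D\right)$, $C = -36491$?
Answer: $\frac{i \sqrt{9912137867542}}{16481} \approx 191.03 i$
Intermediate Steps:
$L{\left(x,D \right)} = - 2 D - 2 x$ ($L{\left(x,D \right)} = - 2 \left(D + x\right) = - 2 D - 2 x$)
$q{\left(T \right)} = T^{2} + 135 T$
$W = -36491$
$\sqrt{W + \frac{q{\left(-44 \right)} - 16007}{16619 + L{\left(89,-20 \right)}}} = \sqrt{-36491 + \frac{- 44 \left(135 - 44\right) - 16007}{16619 - 138}} = \sqrt{-36491 + \frac{\left(-44\right) 91 - 16007}{16619 + \left(40 - 178\right)}} = \sqrt{-36491 + \frac{-4004 - 16007}{16619 - 138}} = \sqrt{-36491 - \frac{20011}{16481}} = \sqrt{- \frac{601428182}{16481}} = \frac{i \sqrt{9912137867542}}{16481}$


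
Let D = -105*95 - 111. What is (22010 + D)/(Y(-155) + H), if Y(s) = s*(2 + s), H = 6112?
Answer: 11924/29827 ≈ 0.39977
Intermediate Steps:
D = -10086 (D = -9975 - 111 = -10086)
(22010 + D)/(Y(-155) + H) = (22010 - 10086)/(-155*(2 - 155) + 6112) = 11924/(-155*(-153) + 6112) = 11924/(23715 + 6112) = 11924/29827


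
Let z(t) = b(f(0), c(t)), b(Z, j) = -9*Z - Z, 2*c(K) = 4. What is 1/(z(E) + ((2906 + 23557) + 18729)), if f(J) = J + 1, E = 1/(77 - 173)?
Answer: 1/45182 ≈ 2.2133e-5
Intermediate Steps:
E = -1/96 (E = 1/(-96) = -1/96 ≈ -0.010417)
c(K) = 2 (c(K) = (1/2)*4 = 2)
f(J) = 1 + J
b(Z, j) = -10*Z
z(t) = -10 (z(t) = -10*(1 + 0) = -10*1 = -10)
1/(z(E) + ((2906 + 23557) + 18729)) = 1/(-10 + ((2906 + 23557) + 18729)) = 1/(-10 + (26463 + 18729)) = 1/(-10 + 45192) = 1/45182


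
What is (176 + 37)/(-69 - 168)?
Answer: -71/79 ≈ -0.89873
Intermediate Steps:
(176 + 37)/(-69 - 168) = 213/(-237) = 213*(-1/237) = -71/79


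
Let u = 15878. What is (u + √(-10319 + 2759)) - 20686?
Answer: -4808 + 6*I*√210 ≈ -4808.0 + 86.948*I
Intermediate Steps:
(u + √(-10319 + 2759)) - 20686 = (15878 + √(-10319 + 2759)) - 20686 = (15878 + √(-7560)) - 20686 = (15878 + 6*I*√210) - 20686 = -4808 + 6*I*√210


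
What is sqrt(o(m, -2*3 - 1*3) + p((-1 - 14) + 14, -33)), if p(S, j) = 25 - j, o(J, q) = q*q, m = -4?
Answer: sqrt(139) ≈ 11.790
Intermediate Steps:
o(J, q) = q**2
sqrt(o(m, -2*3 - 1*3) + p((-1 - 14) + 14, -33)) = sqrt((-2*3 - 1*3)**2 + (25 - 1*(-33))) = sqrt((-6 - 3)**2 + (25 + 33)) = sqrt((-9)**2 + 58) = sqrt(81 + 58) = sqrt(139)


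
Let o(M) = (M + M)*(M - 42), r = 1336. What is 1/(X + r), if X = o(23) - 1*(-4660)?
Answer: 1/5122 ≈ 0.00019524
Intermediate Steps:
o(M) = 2*M*(-42 + M) (o(M) = (2*M)*(-42 + M) = 2*M*(-42 + M))
X = 3786 (X = 2*23*(-42 + 23) - 1*(-4660) = 2*23*(-19) + 4660 = -874 + 4660 = 3786)
1/(X + r) = 1/(3786 + 1336) = 1/5122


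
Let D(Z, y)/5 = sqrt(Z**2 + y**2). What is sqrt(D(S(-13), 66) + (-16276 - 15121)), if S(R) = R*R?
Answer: sqrt(-31397 + 5*sqrt(32917)) ≈ 174.61*I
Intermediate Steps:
S(R) = R**2
D(Z, y) = 5*sqrt(Z**2 + y**2)
sqrt(D(S(-13), 66) + (-16276 - 15121)) = sqrt(5*sqrt(((-13)**2)**2 + 66**2) + (-16276 - 15121)) = sqrt(5*sqrt(169**2 + 4356) - 31397) = sqrt(5*sqrt(28561 + 4356) - 31397) = sqrt(5*sqrt(32917) - 31397) = sqrt(-31397 + 5*sqrt(32917))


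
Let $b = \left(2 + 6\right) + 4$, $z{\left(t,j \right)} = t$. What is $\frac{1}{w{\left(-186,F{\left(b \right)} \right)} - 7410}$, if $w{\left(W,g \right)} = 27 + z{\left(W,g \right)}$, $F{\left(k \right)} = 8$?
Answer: $- \frac{1}{7569} \approx -0.00013212$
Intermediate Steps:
$b = 12$ ($b = 8 + 4 = 12$)
$w{\left(W,g \right)} = 27 + W$
$\frac{1}{w{\left(-186,F{\left(b \right)} \right)} - 7410} = \frac{1}{\left(27 - 186\right) - 7410} = \frac{1}{-159 - 7410} = \frac{1}{-7569} = - \frac{1}{7569}$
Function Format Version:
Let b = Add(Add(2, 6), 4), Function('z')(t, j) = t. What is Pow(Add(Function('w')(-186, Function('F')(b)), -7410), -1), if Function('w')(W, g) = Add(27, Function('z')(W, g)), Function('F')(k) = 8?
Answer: Rational(-1, 7569) ≈ -0.00013212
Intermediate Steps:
b = 12 (b = Add(8, 4) = 12)
Function('w')(W, g) = Add(27, W)
Pow(Add(Function('w')(-186, Function('F')(b)), -7410), -1) = Pow(Add(Add(27, -186), -7410), -1) = Pow(Add(-159, -7410), -1) = Pow(-7569, -1) = Rational(-1, 7569)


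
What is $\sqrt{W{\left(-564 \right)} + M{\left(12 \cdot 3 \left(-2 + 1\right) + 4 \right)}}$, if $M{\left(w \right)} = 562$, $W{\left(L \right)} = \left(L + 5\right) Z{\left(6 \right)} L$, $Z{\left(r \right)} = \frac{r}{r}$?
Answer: $\sqrt{315838} \approx 561.99$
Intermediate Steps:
$Z{\left(r \right)} = 1$
$W{\left(L \right)} = L \left(5 + L\right)$ ($W{\left(L \right)} = \left(L + 5\right) 1 L = \left(5 + L\right) 1 L = \left(5 + L\right) L = L \left(5 + L\right)$)
$\sqrt{W{\left(-564 \right)} + M{\left(12 \cdot 3 \left(-2 + 1\right) + 4 \right)}} = \sqrt{- 564 \left(5 - 564\right) + 562} = \sqrt{\left(-564\right) \left(-559\right) + 562} = \sqrt{315276 + 562} = \sqrt{315838}$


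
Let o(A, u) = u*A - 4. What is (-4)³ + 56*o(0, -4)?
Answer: -288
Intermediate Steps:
o(A, u) = -4 + A*u (o(A, u) = A*u - 4 = -4 + A*u)
(-4)³ + 56*o(0, -4) = (-4)³ + 56*(-4 + 0*(-4)) = -64 + 56*(-4 + 0) = -64 + 56*(-4) = -64 - 224 = -288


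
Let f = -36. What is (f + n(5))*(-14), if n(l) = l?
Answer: 434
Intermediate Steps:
(f + n(5))*(-14) = (-36 + 5)*(-14) = -31*(-14) = 434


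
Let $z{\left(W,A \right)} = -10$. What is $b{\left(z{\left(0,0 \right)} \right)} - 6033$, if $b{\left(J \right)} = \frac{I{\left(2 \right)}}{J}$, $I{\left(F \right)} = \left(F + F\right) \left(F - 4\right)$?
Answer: $- \frac{30161}{5} \approx -6032.2$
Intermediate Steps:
$I{\left(F \right)} = 2 F \left(-4 + F\right)$
$b{\left(J \right)} = - \frac{8}{J}$ ($b{\left(J \right)} = \frac{2 \cdot 2 \left(-4 + 2\right)}{J} = \frac{2 \cdot 2 \left(-2\right)}{J} = - \frac{8}{J}$)
$b{\left(z{\left(0,0 \right)} \right)} - 6033 = - \frac{8}{-10} - 6033 = \left(-8\right) \left(- \frac{1}{10}\right) - 6033 = \frac{4}{5} - 6033 = - \frac{30161}{5}$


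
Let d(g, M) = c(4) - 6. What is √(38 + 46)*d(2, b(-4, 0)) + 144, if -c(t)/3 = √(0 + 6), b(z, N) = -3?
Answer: 144 - 18*√14 - 12*√21 ≈ 21.659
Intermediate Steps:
c(t) = -3*√6 (c(t) = -3*√(0 + 6) = -3*√6)
d(g, M) = -6 - 3*√6 (d(g, M) = -3*√6 - 6 = -6 - 3*√6)
√(38 + 46)*d(2, b(-4, 0)) + 144 = √(38 + 46)*(-6 - 3*√6) + 144 = √84*(-6 - 3*√6) + 144 = (2*√21)*(-6 - 3*√6) + 144 = 2*√21*(-6 - 3*√6) + 144 = 144 + 2*√21*(-6 - 3*√6)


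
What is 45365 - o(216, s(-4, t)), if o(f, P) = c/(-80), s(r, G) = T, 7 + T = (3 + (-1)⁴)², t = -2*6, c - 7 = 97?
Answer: 453663/10 ≈ 45366.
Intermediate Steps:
c = 104 (c = 7 + 97 = 104)
t = -12
T = 9 (T = -7 + (3 + (-1)⁴)² = -7 + (3 + 1)² = -7 + 4² = -7 + 16 = 9)
s(r, G) = 9
o(f, P) = -13/10 (o(f, P) = 104/(-80) = 104*(-1/80) = -13/10)
45365 - o(216, s(-4, t)) = 45365 - 1*(-13/10) = 45365 + 13/10 = 453663/10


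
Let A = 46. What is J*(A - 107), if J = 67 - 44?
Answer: -1403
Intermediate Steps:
J = 23
J*(A - 107) = 23*(46 - 107) = 23*(-61) = -1403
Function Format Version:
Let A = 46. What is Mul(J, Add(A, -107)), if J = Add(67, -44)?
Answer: -1403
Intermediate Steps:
J = 23
Mul(J, Add(A, -107)) = Mul(23, Add(46, -107)) = Mul(23, -61) = -1403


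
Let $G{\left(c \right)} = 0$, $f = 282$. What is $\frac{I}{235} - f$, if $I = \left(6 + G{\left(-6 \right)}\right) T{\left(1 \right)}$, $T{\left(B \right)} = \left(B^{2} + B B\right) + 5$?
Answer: $- \frac{66228}{235} \approx -281.82$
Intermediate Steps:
$T{\left(B \right)} = 5 + 2 B^{2}$ ($T{\left(B \right)} = \left(B^{2} + B^{2}\right) + 5 = 2 B^{2} + 5 = 5 + 2 B^{2}$)
$I = 42$ ($I = \left(6 + 0\right) \left(5 + 2 \cdot 1^{2}\right) = 6 \left(5 + 2 \cdot 1\right) = 6 \left(5 + 2\right) = 6 \cdot 7 = 42$)
$\frac{I}{235} - f = \frac{42}{235} - 282 = - \frac{66228}{235}$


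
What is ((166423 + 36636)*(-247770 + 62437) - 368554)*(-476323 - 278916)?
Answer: 28422590664381039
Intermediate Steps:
((166423 + 36636)*(-247770 + 62437) - 368554)*(-476323 - 278916) = (203059*(-185333) - 368554)*(-755239) = (-37633533647 - 368554)*(-755239) = -37633902201*(-755239) = 28422590664381039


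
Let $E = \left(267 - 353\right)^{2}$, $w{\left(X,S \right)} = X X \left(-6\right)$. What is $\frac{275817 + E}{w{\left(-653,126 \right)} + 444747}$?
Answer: $- \frac{283213}{2113707} \approx -0.13399$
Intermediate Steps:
$w{\left(X,S \right)} = - 6 X^{2}$ ($w{\left(X,S \right)} = X^{2} \left(-6\right) = - 6 X^{2}$)
$E = 7396$ ($E = \left(-86\right)^{2} = 7396$)
$\frac{275817 + E}{w{\left(-653,126 \right)} + 444747} = \frac{275817 + 7396}{- 6 \left(-653\right)^{2} + 444747} = \frac{283213}{\left(-6\right) 426409 + 444747} = \frac{283213}{-2558454 + 444747} = \frac{283213}{-2113707} = 283213 \left(- \frac{1}{2113707}\right) = - \frac{283213}{2113707}$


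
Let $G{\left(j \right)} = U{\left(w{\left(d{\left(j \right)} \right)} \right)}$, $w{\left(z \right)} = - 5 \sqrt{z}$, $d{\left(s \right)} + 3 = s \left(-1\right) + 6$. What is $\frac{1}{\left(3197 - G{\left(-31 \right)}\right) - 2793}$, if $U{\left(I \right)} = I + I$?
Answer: $\frac{101}{39954} - \frac{5 \sqrt{34}}{79908} \approx 0.0021631$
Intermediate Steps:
$d{\left(s \right)} = 3 - s$ ($d{\left(s \right)} = -3 + \left(s \left(-1\right) + 6\right) = -3 - \left(-6 + s\right) = 3 - s$)
$U{\left(I \right)} = 2 I$
$G{\left(j \right)} = - 10 \sqrt{3 - j}$ ($G{\left(j \right)} = 2 \left(- 5 \sqrt{3 - j}\right) = - 10 \sqrt{3 - j}$)
$\frac{1}{\left(3197 - G{\left(-31 \right)}\right) - 2793} = \frac{1}{\left(3197 - - 10 \sqrt{3 - -31}\right) - 2793} = \frac{1}{\left(3197 - - 10 \sqrt{3 + 31}\right) - 2793} = \frac{1}{\left(3197 - - 10 \sqrt{34}\right) - 2793} = \frac{1}{\left(3197 + 10 \sqrt{34}\right) - 2793} = \frac{1}{404 + 10 \sqrt{34}}$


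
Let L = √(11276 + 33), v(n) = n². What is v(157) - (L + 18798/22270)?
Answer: 274457216/11135 - √11309 ≈ 24542.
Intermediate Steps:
L = √11309 ≈ 106.34
v(157) - (L + 18798/22270) = 157² - (√11309 + 18798/22270) = 24649 - (√11309 + 18798*(1/22270)) = 24649 - (√11309 + 9399/11135) = 24649 - (9399/11135 + √11309) = 24649 + (-9399/11135 - √11309) = 274457216/11135 - √11309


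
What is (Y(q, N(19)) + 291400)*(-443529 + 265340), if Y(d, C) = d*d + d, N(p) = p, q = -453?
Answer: -88409541484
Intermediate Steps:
Y(d, C) = d + d**2 (Y(d, C) = d**2 + d = d + d**2)
(Y(q, N(19)) + 291400)*(-443529 + 265340) = (-453*(1 - 453) + 291400)*(-443529 + 265340) = (-453*(-452) + 291400)*(-178189) = (204756 + 291400)*(-178189) = 496156*(-178189) = -88409541484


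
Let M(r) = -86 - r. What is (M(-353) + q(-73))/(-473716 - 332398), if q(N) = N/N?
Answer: -134/403057 ≈ -0.00033246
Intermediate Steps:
q(N) = 1
(M(-353) + q(-73))/(-473716 - 332398) = ((-86 - 1*(-353)) + 1)/(-473716 - 332398) = ((-86 + 353) + 1)/(-806114) = (267 + 1)*(-1/806114) = 268*(-1/806114) = -134/403057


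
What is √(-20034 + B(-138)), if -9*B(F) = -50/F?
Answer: I*√858438591/207 ≈ 141.54*I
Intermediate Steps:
B(F) = 50/(9*F) (B(F) = -(-50)/(9*F) = 50/(9*F))
√(-20034 + B(-138)) = √(-20034 + (50/9)/(-138)) = √(-20034 + (50/9)*(-1/138)) = √(-20034 - 25/621) = √(-12441139/621) = I*√858438591/207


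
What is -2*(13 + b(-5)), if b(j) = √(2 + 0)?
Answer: -26 - 2*√2 ≈ -28.828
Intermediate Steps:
b(j) = √2
-2*(13 + b(-5)) = -2*(13 + √2) = -26 - 2*√2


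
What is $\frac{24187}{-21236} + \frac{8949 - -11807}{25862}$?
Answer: $- \frac{92374889}{274602716} \approx -0.33639$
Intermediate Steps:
$\frac{24187}{-21236} + \frac{8949 - -11807}{25862} = 24187 \left(- \frac{1}{21236}\right) + \left(8949 + 11807\right) \frac{1}{25862} = - \frac{24187}{21236} + 20756 \cdot \frac{1}{25862} = - \frac{24187}{21236} + \frac{10378}{12931} = - \frac{92374889}{274602716}$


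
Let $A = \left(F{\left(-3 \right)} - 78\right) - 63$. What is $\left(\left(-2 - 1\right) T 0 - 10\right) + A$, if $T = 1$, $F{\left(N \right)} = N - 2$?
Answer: $-156$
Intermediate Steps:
$F{\left(N \right)} = -2 + N$
$A = -146$ ($A = \left(\left(-2 - 3\right) - 78\right) - 63 = \left(-5 - 78\right) - 63 = -83 - 63 = -146$)
$\left(\left(-2 - 1\right) T 0 - 10\right) + A = \left(\left(-2 - 1\right) 1 \cdot 0 - 10\right) - 146 = \left(\left(-3\right) 1 \cdot 0 - 10\right) - 146 = \left(\left(-3\right) 0 - 10\right) - 146 = \left(0 - 10\right) - 146 = -10 - 146 = -156$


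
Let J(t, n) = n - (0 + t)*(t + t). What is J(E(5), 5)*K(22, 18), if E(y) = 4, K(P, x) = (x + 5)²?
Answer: -14283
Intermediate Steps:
K(P, x) = (5 + x)²
J(t, n) = n - 2*t² (J(t, n) = n - t*2*t = n - 2*t²)
J(E(5), 5)*K(22, 18) = (5 - 2*4²)*(5 + 18)² = (5 - 2*16)*23² = (5 - 32)*529 = -27*529 = -14283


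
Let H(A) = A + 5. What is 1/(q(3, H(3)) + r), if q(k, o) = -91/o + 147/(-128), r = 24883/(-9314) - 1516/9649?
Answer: -5751730304/88301264803 ≈ -0.065138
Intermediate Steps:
H(A) = 5 + A
r = -254216091/89870786 (r = 24883*(-1/9314) - 1516*1/9649 = -24883/9314 - 1516/9649 = -254216091/89870786 ≈ -2.8287)
q(k, o) = -147/128 - 91/o (q(k, o) = -91/o + 147*(-1/128) = -91/o - 147/128 = -147/128 - 91/o)
1/(q(3, H(3)) + r) = 1/((-147/128 - 91/(5 + 3)) - 254216091/89870786) = 1/((-147/128 - 91/8) - 254216091/89870786) = 1/(-1603/128 - 254216091/89870786) = 1/(-88301264803/5751730304) = -5751730304/88301264803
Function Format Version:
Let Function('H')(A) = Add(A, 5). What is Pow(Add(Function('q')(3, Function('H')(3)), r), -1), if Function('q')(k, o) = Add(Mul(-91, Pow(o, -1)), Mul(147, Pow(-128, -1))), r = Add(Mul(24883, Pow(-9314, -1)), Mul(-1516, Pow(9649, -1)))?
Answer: Rational(-5751730304, 88301264803) ≈ -0.065138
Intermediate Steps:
Function('H')(A) = Add(5, A)
r = Rational(-254216091, 89870786) (r = Add(Mul(24883, Rational(-1, 9314)), Mul(-1516, Rational(1, 9649))) = Add(Rational(-24883, 9314), Rational(-1516, 9649)) = Rational(-254216091, 89870786) ≈ -2.8287)
Function('q')(k, o) = Add(Rational(-147, 128), Mul(-91, Pow(o, -1))) (Function('q')(k, o) = Add(Mul(-91, Pow(o, -1)), Mul(147, Rational(-1, 128))) = Add(Mul(-91, Pow(o, -1)), Rational(-147, 128)) = Add(Rational(-147, 128), Mul(-91, Pow(o, -1))))
Pow(Add(Function('q')(3, Function('H')(3)), r), -1) = Pow(Add(Add(Rational(-147, 128), Mul(-91, Pow(Add(5, 3), -1))), Rational(-254216091, 89870786)), -1) = Pow(Add(Add(Rational(-147, 128), Mul(-91, Pow(8, -1))), Rational(-254216091, 89870786)), -1) = Pow(Add(Add(Rational(-147, 128), Mul(-91, Rational(1, 8))), Rational(-254216091, 89870786)), -1) = Pow(Add(Add(Rational(-147, 128), Rational(-91, 8)), Rational(-254216091, 89870786)), -1) = Pow(Add(Rational(-1603, 128), Rational(-254216091, 89870786)), -1) = Pow(Rational(-88301264803, 5751730304), -1) = Rational(-5751730304, 88301264803)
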